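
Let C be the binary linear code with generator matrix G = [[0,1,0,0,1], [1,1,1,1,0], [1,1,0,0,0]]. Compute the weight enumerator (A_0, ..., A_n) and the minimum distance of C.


Weight distribution: A_0 = 1, A_2 = 4, A_4 = 3. Minimum distance d = 2.

Enumerate all 2^3 = 8 messages m ∈ F_2^3.
For each, compute codeword c = mG in F_2^5, then tally its weight.
  m = 000 → c = 00000, weight = 0.
  m = 100 → c = 01001, weight = 2.
  m = 010 → c = 11110, weight = 4.
  m = 110 → c = 10111, weight = 4.
  m = 001 → c = 11000, weight = 2.
  m = 101 → c = 10001, weight = 2.
  m = 011 → c = 00110, weight = 2.
  m = 111 → c = 01111, weight = 4.
Tally weights:
  weight 0: 1 codewords.
  weight 2: 4 codewords.
  weight 4: 3 codewords.
Minimum distance d = smallest w > 0 with A_w > 0 = 2.
Sanity: Σ A_w = 8 = 2^3 = 8 ✓.


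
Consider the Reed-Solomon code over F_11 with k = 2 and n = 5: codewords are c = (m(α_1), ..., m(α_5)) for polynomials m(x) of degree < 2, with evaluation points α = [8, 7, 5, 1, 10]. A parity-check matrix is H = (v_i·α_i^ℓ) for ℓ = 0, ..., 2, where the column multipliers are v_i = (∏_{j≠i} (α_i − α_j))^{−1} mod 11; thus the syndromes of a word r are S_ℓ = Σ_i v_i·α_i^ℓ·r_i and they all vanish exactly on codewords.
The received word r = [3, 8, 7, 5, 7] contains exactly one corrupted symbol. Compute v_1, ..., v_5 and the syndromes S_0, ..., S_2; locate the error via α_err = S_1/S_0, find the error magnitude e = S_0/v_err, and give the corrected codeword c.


S = (6, 5, 6), error at position 5, error magnitude e = 3, c = [3, 8, 7, 5, 4].

Step 1: column multipliers v_i = (∏_{j≠i}(α_i − α_j))^{−1} mod 11.
  i = 1 (α = 8): (8−7)(8−5)(8−1)(8−10) = 1·3·7·(−2) = −42 ≡ 2, so v_1 = 2^{−1} = 6 (mod 11).
  i = 2 (α = 7): (7−8)(7−5)(7−1)(7−10) = (−1)·2·6·(−3) = 36 ≡ 3, so v_2 = 3^{−1} = 4 (mod 11).
  i = 3 (α = 5): (5−8)(5−7)(5−1)(5−10) = (−3)·(−2)·4·(−5) = −120 ≡ 1, so v_3 = 1^{−1} = 1 (mod 11).
  i = 4 (α = 1): (1−8)(1−7)(1−5)(1−10) = (−7)·(−6)·(−4)·(−9) = 1512 ≡ 5, so v_4 = 5^{−1} = 9 (mod 11).
  i = 5 (α = 10): (10−8)(10−7)(10−5)(10−1) = 2·3·5·9 = 270 ≡ 6, so v_5 = 6^{−1} = 2 (mod 11).
  v = [6, 4, 1, 9, 2].
Step 2: syndromes of r = [3, 8, 7, 5, 7] (all sums mod 11).
  S_0 = Σ v_i r_i = 6·3 + 4·8 + 1·7 + 9·5 + 2·7 = 116 ≡ 6.
  S_1 = Σ v_i α_i r_i = 6·8·3 + 4·7·8 + 1·5·7 + 9·1·5 + 2·10·7 = 588 ≡ 5.
  α_i^2 mod 11 = [9, 5, 3, 1, 1].
  S_2 = Σ v_i α_i^2 r_i = 6·9·3 + 4·5·8 + 1·3·7 + 9·1·5 + 2·1·7 = 402 ≡ 6.
  S = (6, 5, 6) ≠ 0, so r is not a codeword (an error is present).
Step 3: locate the error. For a single error e at position i, S_ℓ = v_i·e·α_i^ℓ, so α_err = S_1/S_0.
  S_0^{−1} = 6^{−1} = 2 (mod 11), so α_err = 5·2 = 10 ≡ 10 = α_5. Error position i = 5.
  Consistency check: S_2/S_1 = 6·9 = 54 ≡ 10 = α_err ✓ (single-error assumption holds).
Step 4: error magnitude e = S_0/v_5 = S_0·∏_{j≠5}(α_5 − α_j) = 6·6 = 36 ≡ 3 (mod 11).
Step 5: correct position 5: c_5 = r_5 − e = 7 − 3 ≡ 4 (mod 11). Hence c = [3, 8, 7, 5, 4].
  Check: interpolating c through the α_i gives m(x) = 10 + 6·x (degree < 2) with m(α_i) = c_i for every i, so c is indeed a codeword.


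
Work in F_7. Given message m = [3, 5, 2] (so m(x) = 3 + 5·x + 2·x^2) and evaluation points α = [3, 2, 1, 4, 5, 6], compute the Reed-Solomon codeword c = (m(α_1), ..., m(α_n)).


c = [1, 0, 3, 6, 1, 0]

Message polynomial: m(x) = 3 + 5·x + 2·x^2 (mod 7).
For each evaluation point α_i, compute m(α_i) mod 7:
  α_1 = 3: Horner steps 2 → 4 → 1, so m(3) = 1.
  α_2 = 2: Horner steps 2 → 2 → 0, so m(2) = 0.
  α_3 = 1: Horner steps 2 → 0 → 3, so m(1) = 3.
  α_4 = 4: Horner steps 2 → 6 → 6, so m(4) = 6.
  α_5 = 5: Horner steps 2 → 1 → 1, so m(5) = 1.
  α_6 = 6: Horner steps 2 → 3 → 0, so m(6) = 0.
Codeword c = [1, 0, 3, 6, 1, 0] ∈ F_7^6.


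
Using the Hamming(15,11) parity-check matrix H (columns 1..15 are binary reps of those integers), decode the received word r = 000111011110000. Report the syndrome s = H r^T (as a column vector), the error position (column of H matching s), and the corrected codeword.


s = (0, 1, 1, 1)^T, error position = 7, corrected codeword c = 000111111110000

Compute s = H r^T mod 2 one row at a time:
  s_1 = 1 + 1 + 1 + 1 + 0 + 0 + 0 + 0 = 4 ≡ 0 (mod 2).
  s_2 = 1 + 1 + 1 + 0 + 0 + 0 + 0 + 0 = 3 ≡ 1 (mod 2).
  s_3 = 0 + 0 + 1 + 0 + 1 + 1 + 0 + 0 = 3 ≡ 1 (mod 2).
  s_4 = 0 + 0 + 1 + 0 + 1 + 1 + 0 + 0 = 3 ≡ 1 (mod 2).
s = (0, 1, 1, 1)^T — this equals column 7 of H (binary 0111), so error is at position 7.
Correct: flip bit 7 of r = 000111011110000 to get c = 000111111110000.


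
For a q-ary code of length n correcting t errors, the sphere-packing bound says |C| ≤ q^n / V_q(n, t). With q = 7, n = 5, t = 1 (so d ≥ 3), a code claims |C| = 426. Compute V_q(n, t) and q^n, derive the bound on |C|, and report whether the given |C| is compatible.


V_q(n, t) = 31, q^n = 16807, Hamming bound = 542, |C| = 426 ≤ bound (satisfied).

Step 1: Compute V_q(n, t) = Σ_{j=0}^1 C(n, j) (q−1)^j.
  j = 0: C(5,0)·(6)^0 = 1·1 = 1.
  j = 1: C(5,1)·(6)^1 = 5·6 = 30.
  V_q(n, t) = 1 + 30 = 31.
Step 2: q^n = 7^5 = 16807.
Step 3: Hamming bound ⌊q^n / V_q(n,t)⌋ = ⌊16807/31⌋ = 542.
Step 4: Compare |C| = 426 to 542: satisfied.
The claimed |C| lies below the Hamming bound.


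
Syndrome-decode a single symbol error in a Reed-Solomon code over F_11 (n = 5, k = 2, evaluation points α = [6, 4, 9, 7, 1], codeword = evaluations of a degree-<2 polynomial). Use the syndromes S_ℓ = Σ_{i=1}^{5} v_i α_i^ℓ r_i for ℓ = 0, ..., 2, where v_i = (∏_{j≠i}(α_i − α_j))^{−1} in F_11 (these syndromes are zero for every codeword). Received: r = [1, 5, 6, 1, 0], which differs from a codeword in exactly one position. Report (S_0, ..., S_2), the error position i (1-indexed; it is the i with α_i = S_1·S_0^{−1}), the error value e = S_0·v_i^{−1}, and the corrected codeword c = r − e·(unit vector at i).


S = (3, 10, 4), error at position 4, error magnitude e = 2, c = [1, 5, 6, 10, 0].

Step 1: column multipliers v_i = (∏_{j≠i}(α_i − α_j))^{−1} mod 11.
  i = 1 (α = 6): (6−4)(6−9)(6−7)(6−1) = 2·(−3)·(−1)·5 = 30 ≡ 8, so v_1 = 8^{−1} = 7 (mod 11).
  i = 2 (α = 4): (4−6)(4−9)(4−7)(4−1) = (−2)·(−5)·(−3)·3 = −90 ≡ 9, so v_2 = 9^{−1} = 5 (mod 11).
  i = 3 (α = 9): (9−6)(9−4)(9−7)(9−1) = 3·5·2·8 = 240 ≡ 9, so v_3 = 9^{−1} = 5 (mod 11).
  i = 4 (α = 7): (7−6)(7−4)(7−9)(7−1) = 1·3·(−2)·6 = −36 ≡ 8, so v_4 = 8^{−1} = 7 (mod 11).
  i = 5 (α = 1): (1−6)(1−4)(1−9)(1−7) = (−5)·(−3)·(−8)·(−6) = 720 ≡ 5, so v_5 = 5^{−1} = 9 (mod 11).
  v = [7, 5, 5, 7, 9].
Step 2: syndromes of r = [1, 5, 6, 1, 0] (all sums mod 11).
  S_0 = Σ v_i r_i = 7·1 + 5·5 + 5·6 + 7·1 + 9·0 = 69 ≡ 3.
  S_1 = Σ v_i α_i r_i = 7·6·1 + 5·4·5 + 5·9·6 + 7·7·1 + 9·1·0 = 461 ≡ 10.
  α_i^2 mod 11 = [3, 5, 4, 5, 1].
  S_2 = Σ v_i α_i^2 r_i = 7·3·1 + 5·5·5 + 5·4·6 + 7·5·1 + 9·1·0 = 301 ≡ 4.
  S = (3, 10, 4) ≠ 0, so r is not a codeword (an error is present).
Step 3: locate the error. For a single error e at position i, S_ℓ = v_i·e·α_i^ℓ, so α_err = S_1/S_0.
  S_0^{−1} = 3^{−1} = 4 (mod 11), so α_err = 10·4 = 40 ≡ 7 = α_4. Error position i = 4.
  Consistency check: S_2/S_1 = 4·10 = 40 ≡ 7 = α_err ✓ (single-error assumption holds).
Step 4: error magnitude e = S_0/v_4 = S_0·∏_{j≠4}(α_4 − α_j) = 3·8 = 24 ≡ 2 (mod 11).
Step 5: correct position 4: c_4 = r_4 − e = 1 − 2 ≡ 10 (mod 11). Hence c = [1, 5, 6, 10, 0].
  Check: interpolating c through the α_i gives m(x) = 2 + 9·x (degree < 2) with m(α_i) = c_i for every i, so c is indeed a codeword.


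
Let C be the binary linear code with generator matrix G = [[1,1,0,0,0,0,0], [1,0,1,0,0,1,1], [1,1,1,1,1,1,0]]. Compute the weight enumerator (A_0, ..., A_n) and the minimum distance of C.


Weight distribution: A_0 = 1, A_2 = 1, A_4 = 5, A_6 = 1. Minimum distance d = 2.

Enumerate all 2^3 = 8 messages m ∈ F_2^3.
For each, compute codeword c = mG in F_2^7, then tally its weight.
  m = 000 → c = 0000000, weight = 0.
  m = 100 → c = 1100000, weight = 2.
  m = 010 → c = 1010011, weight = 4.
  m = 110 → c = 0110011, weight = 4.
  m = 001 → c = 1111110, weight = 6.
  m = 101 → c = 0011110, weight = 4.
  m = 011 → c = 0101101, weight = 4.
  m = 111 → c = 1001101, weight = 4.
Tally weights:
  weight 0: 1 codewords.
  weight 2: 1 codewords.
  weight 4: 5 codewords.
  weight 6: 1 codewords.
Minimum distance d = smallest w > 0 with A_w > 0 = 2.
Sanity: Σ A_w = 8 = 2^3 = 8 ✓.


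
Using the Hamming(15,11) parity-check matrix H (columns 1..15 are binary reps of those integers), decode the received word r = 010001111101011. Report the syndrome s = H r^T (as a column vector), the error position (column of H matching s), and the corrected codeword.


s = (0, 1, 0, 1)^T, error position = 5, corrected codeword c = 010011111101011

Compute s = H r^T mod 2 one row at a time:
  s_1 = 1 + 1 + 1 + 0 + 1 + 0 + 1 + 1 = 6 ≡ 0 (mod 2).
  s_2 = 0 + 0 + 1 + 1 + 1 + 0 + 1 + 1 = 5 ≡ 1 (mod 2).
  s_3 = 1 + 0 + 1 + 1 + 1 + 0 + 1 + 1 = 6 ≡ 0 (mod 2).
  s_4 = 0 + 0 + 0 + 1 + 1 + 0 + 0 + 1 = 3 ≡ 1 (mod 2).
s = (0, 1, 0, 1)^T — this equals column 5 of H (binary 0101), so error is at position 5.
Correct: flip bit 5 of r = 010001111101011 to get c = 010011111101011.


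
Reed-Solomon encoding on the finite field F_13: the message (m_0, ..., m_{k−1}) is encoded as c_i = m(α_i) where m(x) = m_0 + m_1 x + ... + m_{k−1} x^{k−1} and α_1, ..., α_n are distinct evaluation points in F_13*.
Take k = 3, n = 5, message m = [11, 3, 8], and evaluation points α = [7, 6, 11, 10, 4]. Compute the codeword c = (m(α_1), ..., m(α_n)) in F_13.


c = [8, 5, 11, 9, 8]

Message polynomial: m(x) = 11 + 3·x + 8·x^2 (mod 13).
For each evaluation point α_i, compute m(α_i) mod 13:
  α_1 = 7: Horner steps 8 → 7 → 8, so m(7) = 8.
  α_2 = 6: Horner steps 8 → 12 → 5, so m(6) = 5.
  α_3 = 11: Horner steps 8 → 0 → 11, so m(11) = 11.
  α_4 = 10: Horner steps 8 → 5 → 9, so m(10) = 9.
  α_5 = 4: Horner steps 8 → 9 → 8, so m(4) = 8.
Codeword c = [8, 5, 11, 9, 8] ∈ F_13^5.


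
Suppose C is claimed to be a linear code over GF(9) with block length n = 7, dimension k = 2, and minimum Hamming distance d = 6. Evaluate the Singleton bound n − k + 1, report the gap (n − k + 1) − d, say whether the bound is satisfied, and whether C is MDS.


Singleton RHS = n − k + 1 = 6, slack = 0, bound satisfied, MDS.

Singleton bound: d ≤ n − k + 1.
Here n = 7, k = 2, so n − k + 1 = 6.
Given d = 6, check d ≤ 6: YES.
Slack = (n − k + 1) − d = 0.
The code is MDS (slack = 0).
Description: the claimed parameters are [7, 2, 6]_9; such a code would be MDS (meets Singleton bound).


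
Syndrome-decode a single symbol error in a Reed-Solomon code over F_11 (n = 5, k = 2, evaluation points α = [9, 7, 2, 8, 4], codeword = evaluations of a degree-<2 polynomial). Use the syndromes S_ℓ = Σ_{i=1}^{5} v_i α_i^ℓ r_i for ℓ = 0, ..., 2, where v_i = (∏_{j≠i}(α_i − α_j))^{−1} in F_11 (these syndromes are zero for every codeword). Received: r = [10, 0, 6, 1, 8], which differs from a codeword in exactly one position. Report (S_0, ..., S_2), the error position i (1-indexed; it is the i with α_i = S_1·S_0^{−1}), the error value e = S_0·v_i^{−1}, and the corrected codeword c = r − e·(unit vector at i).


S = (2, 7, 8), error at position 1, error magnitude e = 8, c = [2, 0, 6, 1, 8].

Step 1: column multipliers v_i = (∏_{j≠i}(α_i − α_j))^{−1} mod 11.
  i = 1 (α = 9): (9−7)(9−2)(9−8)(9−4) = 2·7·1·5 = 70 ≡ 4, so v_1 = 4^{−1} = 3 (mod 11).
  i = 2 (α = 7): (7−9)(7−2)(7−8)(7−4) = (−2)·5·(−1)·3 = 30 ≡ 8, so v_2 = 8^{−1} = 7 (mod 11).
  i = 3 (α = 2): (2−9)(2−7)(2−8)(2−4) = (−7)·(−5)·(−6)·(−2) = 420 ≡ 2, so v_3 = 2^{−1} = 6 (mod 11).
  i = 4 (α = 8): (8−9)(8−7)(8−2)(8−4) = (−1)·1·6·4 = −24 ≡ 9, so v_4 = 9^{−1} = 5 (mod 11).
  i = 5 (α = 4): (4−9)(4−7)(4−2)(4−8) = (−5)·(−3)·2·(−4) = −120 ≡ 1, so v_5 = 1^{−1} = 1 (mod 11).
  v = [3, 7, 6, 5, 1].
Step 2: syndromes of r = [10, 0, 6, 1, 8] (all sums mod 11).
  S_0 = Σ v_i r_i = 3·10 + 7·0 + 6·6 + 5·1 + 1·8 = 79 ≡ 2.
  S_1 = Σ v_i α_i r_i = 3·9·10 + 7·7·0 + 6·2·6 + 5·8·1 + 1·4·8 = 414 ≡ 7.
  α_i^2 mod 11 = [4, 5, 4, 9, 5].
  S_2 = Σ v_i α_i^2 r_i = 3·4·10 + 7·5·0 + 6·4·6 + 5·9·1 + 1·5·8 = 349 ≡ 8.
  S = (2, 7, 8) ≠ 0, so r is not a codeword (an error is present).
Step 3: locate the error. For a single error e at position i, S_ℓ = v_i·e·α_i^ℓ, so α_err = S_1/S_0.
  S_0^{−1} = 2^{−1} = 6 (mod 11), so α_err = 7·6 = 42 ≡ 9 = α_1. Error position i = 1.
  Consistency check: S_2/S_1 = 8·8 = 64 ≡ 9 = α_err ✓ (single-error assumption holds).
Step 4: error magnitude e = S_0/v_1 = S_0·∏_{j≠1}(α_1 − α_j) = 2·4 = 8 ≡ 8 (mod 11).
Step 5: correct position 1: c_1 = r_1 − e = 10 − 8 ≡ 2 (mod 11). Hence c = [2, 0, 6, 1, 8].
  Check: interpolating c through the α_i gives m(x) = 4 + 1·x (degree < 2) with m(α_i) = c_i for every i, so c is indeed a codeword.


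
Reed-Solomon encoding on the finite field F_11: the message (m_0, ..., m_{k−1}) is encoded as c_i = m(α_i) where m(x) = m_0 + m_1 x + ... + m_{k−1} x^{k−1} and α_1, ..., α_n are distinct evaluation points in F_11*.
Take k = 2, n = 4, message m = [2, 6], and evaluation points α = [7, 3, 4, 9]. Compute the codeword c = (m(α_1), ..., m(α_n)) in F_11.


c = [0, 9, 4, 1]

Message polynomial: m(x) = 2 + 6·x (mod 11).
For each evaluation point α_i, compute m(α_i) mod 11:
  α_1 = 7: Horner steps 6 → 0, so m(7) = 0.
  α_2 = 3: Horner steps 6 → 9, so m(3) = 9.
  α_3 = 4: Horner steps 6 → 4, so m(4) = 4.
  α_4 = 9: Horner steps 6 → 1, so m(9) = 1.
Codeword c = [0, 9, 4, 1] ∈ F_11^4.


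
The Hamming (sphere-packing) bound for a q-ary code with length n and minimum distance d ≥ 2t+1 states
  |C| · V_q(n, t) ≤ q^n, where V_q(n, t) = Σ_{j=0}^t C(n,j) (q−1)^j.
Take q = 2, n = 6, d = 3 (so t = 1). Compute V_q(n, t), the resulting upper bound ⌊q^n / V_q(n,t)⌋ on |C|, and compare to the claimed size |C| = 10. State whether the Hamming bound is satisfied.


V_q(n, t) = 7, q^n = 64, Hamming bound = 9, |C| = 10 > bound (violated).

Step 1: Compute V_q(n, t) = Σ_{j=0}^1 C(n, j) (q−1)^j.
  j = 0: C(6,0)·(1)^0 = 1·1 = 1.
  j = 1: C(6,1)·(1)^1 = 6·1 = 6.
  V_q(n, t) = 1 + 6 = 7.
Step 2: q^n = 2^6 = 64.
Step 3: Hamming bound ⌊q^n / V_q(n,t)⌋ = ⌊64/7⌋ = 9.
Step 4: Compare |C| = 10 to 9: violated.
The claimed |C| lies above the Hamming bound, so no 2-ary code of length 6 with d ≥ 3 can have 10 codewords.


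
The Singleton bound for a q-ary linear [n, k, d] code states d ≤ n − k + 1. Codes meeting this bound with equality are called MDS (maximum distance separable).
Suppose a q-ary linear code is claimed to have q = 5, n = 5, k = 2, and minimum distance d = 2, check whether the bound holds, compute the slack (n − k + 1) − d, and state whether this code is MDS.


Singleton RHS = n − k + 1 = 4, slack = 2, bound satisfied, not MDS.

Singleton bound: d ≤ n − k + 1.
Here n = 5, k = 2, so n − k + 1 = 4.
Given d = 2, check d ≤ 4: YES.
Slack = (n − k + 1) − d = 2.
The code is NOT MDS (slack = 2 > 0).
Description: the claimed parameters are [5, 2, 2]_5; such a code would be non-MDS.


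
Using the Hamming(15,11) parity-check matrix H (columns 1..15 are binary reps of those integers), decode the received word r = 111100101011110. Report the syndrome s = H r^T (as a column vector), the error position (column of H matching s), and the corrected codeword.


s = (1, 1, 1, 0)^T, error position = 14, corrected codeword c = 111100101011100

Compute s = H r^T mod 2 one row at a time:
  s_1 = 0 + 1 + 0 + 1 + 1 + 1 + 1 + 0 = 5 ≡ 1 (mod 2).
  s_2 = 1 + 0 + 0 + 1 + 1 + 1 + 1 + 0 = 5 ≡ 1 (mod 2).
  s_3 = 1 + 1 + 0 + 1 + 0 + 1 + 1 + 0 = 5 ≡ 1 (mod 2).
  s_4 = 1 + 1 + 0 + 1 + 1 + 1 + 1 + 0 = 6 ≡ 0 (mod 2).
s = (1, 1, 1, 0)^T — this equals column 14 of H (binary 1110), so error is at position 14.
Correct: flip bit 14 of r = 111100101011110 to get c = 111100101011100.


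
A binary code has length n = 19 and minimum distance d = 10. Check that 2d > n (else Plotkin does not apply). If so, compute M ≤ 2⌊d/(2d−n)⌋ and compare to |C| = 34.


Plotkin bound M ≤ 20; given |C| = 34 > bound (violated).

Check applicability: 2d = 20, n = 19.
2d − n = 1 > 0, so Plotkin applies.
Compute d/(2d−n) = 10/1 ≈ 10.0000.
⌊d/(2d−n)⌋ = 10.
Plotkin bound: M ≤ 2·10 = 20.
Given |C| = 34, check: VIOLATED.
This |C| is above the Plotkin bound, so no binary code with n = 19, d = 10 and 34 codewords exists.


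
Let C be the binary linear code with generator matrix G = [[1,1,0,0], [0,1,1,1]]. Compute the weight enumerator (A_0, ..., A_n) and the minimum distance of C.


Weight distribution: A_0 = 1, A_2 = 1, A_3 = 2. Minimum distance d = 2.

Enumerate all 2^2 = 4 messages m ∈ F_2^2.
For each, compute codeword c = mG in F_2^4, then tally its weight.
  m = 00 → c = 0000, weight = 0.
  m = 10 → c = 1100, weight = 2.
  m = 01 → c = 0111, weight = 3.
  m = 11 → c = 1011, weight = 3.
Tally weights:
  weight 0: 1 codewords.
  weight 2: 1 codewords.
  weight 3: 2 codewords.
Minimum distance d = smallest w > 0 with A_w > 0 = 2.
Sanity: Σ A_w = 4 = 2^2 = 4 ✓.


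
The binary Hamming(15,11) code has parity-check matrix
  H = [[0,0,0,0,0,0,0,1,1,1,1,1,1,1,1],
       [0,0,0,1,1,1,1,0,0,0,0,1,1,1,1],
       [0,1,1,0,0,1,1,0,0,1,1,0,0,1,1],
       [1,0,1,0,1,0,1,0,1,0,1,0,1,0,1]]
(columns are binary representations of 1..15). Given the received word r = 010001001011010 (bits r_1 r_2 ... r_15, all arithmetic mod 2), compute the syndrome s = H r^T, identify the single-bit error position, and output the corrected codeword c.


s = (0, 1, 0, 0)^T, error position = 4, corrected codeword c = 010101001011010

Compute s = H r^T mod 2 one row at a time:
  s_1 = 0 + 1 + 0 + 1 + 1 + 0 + 1 + 0 = 4 ≡ 0 (mod 2).
  s_2 = 0 + 0 + 1 + 0 + 1 + 0 + 1 + 0 = 3 ≡ 1 (mod 2).
  s_3 = 1 + 0 + 1 + 0 + 0 + 1 + 1 + 0 = 4 ≡ 0 (mod 2).
  s_4 = 0 + 0 + 0 + 0 + 1 + 1 + 0 + 0 = 2 ≡ 0 (mod 2).
s = (0, 1, 0, 0)^T — this equals column 4 of H (binary 0100), so error is at position 4.
Correct: flip bit 4 of r = 010001001011010 to get c = 010101001011010.


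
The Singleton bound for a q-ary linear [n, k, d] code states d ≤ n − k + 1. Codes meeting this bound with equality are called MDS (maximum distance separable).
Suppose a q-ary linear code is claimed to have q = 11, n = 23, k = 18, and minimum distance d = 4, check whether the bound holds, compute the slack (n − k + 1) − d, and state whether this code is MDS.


Singleton RHS = n − k + 1 = 6, slack = 2, bound satisfied, not MDS.

Singleton bound: d ≤ n − k + 1.
Here n = 23, k = 18, so n − k + 1 = 6.
Given d = 4, check d ≤ 6: YES.
Slack = (n − k + 1) − d = 2.
The code is NOT MDS (slack = 2 > 0).
Description: the claimed parameters are [23, 18, 4]_11; such a code would be non-MDS.


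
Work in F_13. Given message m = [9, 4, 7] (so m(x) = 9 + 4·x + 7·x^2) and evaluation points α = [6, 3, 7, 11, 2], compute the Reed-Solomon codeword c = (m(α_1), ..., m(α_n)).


c = [12, 6, 3, 3, 6]

Message polynomial: m(x) = 9 + 4·x + 7·x^2 (mod 13).
For each evaluation point α_i, compute m(α_i) mod 13:
  α_1 = 6: Horner steps 7 → 7 → 12, so m(6) = 12.
  α_2 = 3: Horner steps 7 → 12 → 6, so m(3) = 6.
  α_3 = 7: Horner steps 7 → 1 → 3, so m(7) = 3.
  α_4 = 11: Horner steps 7 → 3 → 3, so m(11) = 3.
  α_5 = 2: Horner steps 7 → 5 → 6, so m(2) = 6.
Codeword c = [12, 6, 3, 3, 6] ∈ F_13^5.


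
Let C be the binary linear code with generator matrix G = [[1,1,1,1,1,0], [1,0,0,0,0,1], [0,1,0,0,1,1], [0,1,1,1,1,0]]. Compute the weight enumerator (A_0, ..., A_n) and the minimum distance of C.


Weight distribution: A_0 = 1, A_1 = 2, A_2 = 3, A_3 = 4, A_4 = 3, A_5 = 2, A_6 = 1. Minimum distance d = 1.

Enumerate all 2^4 = 16 messages m ∈ F_2^4.
For each, compute codeword c = mG in F_2^6, then tally its weight.
  m = 0000 → c = 000000, weight = 0.
  m = 1000 → c = 111110, weight = 5.
  m = 0100 → c = 100001, weight = 2.
  m = 1100 → c = 011111, weight = 5.
  m = 0010 → c = 010011, weight = 3.
  m = 1010 → c = 101101, weight = 4.
  m = 0110 → c = 110010, weight = 3.
  m = 1110 → c = 001100, weight = 2.
  m = 0001 → c = 011110, weight = 4.
  m = 1001 → c = 100000, weight = 1.
  m = 0101 → c = 111111, weight = 6.
  m = 1101 → c = 000001, weight = 1.
  m = 0011 → c = 001101, weight = 3.
  m = 1011 → c = 110011, weight = 4.
  m = 0111 → c = 101100, weight = 3.
  m = 1111 → c = 010010, weight = 2.
Tally weights:
  weight 0: 1 codewords.
  weight 1: 2 codewords.
  weight 2: 3 codewords.
  weight 3: 4 codewords.
  weight 4: 3 codewords.
  weight 5: 2 codewords.
  weight 6: 1 codewords.
Minimum distance d = smallest w > 0 with A_w > 0 = 1.
Sanity: Σ A_w = 16 = 2^4 = 16 ✓.


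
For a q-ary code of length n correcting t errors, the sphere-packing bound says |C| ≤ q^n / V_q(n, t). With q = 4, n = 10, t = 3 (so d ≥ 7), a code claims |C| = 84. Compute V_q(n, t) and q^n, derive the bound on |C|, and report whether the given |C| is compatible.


V_q(n, t) = 3676, q^n = 1048576, Hamming bound = 285, |C| = 84 ≤ bound (satisfied).

Step 1: Compute V_q(n, t) = Σ_{j=0}^3 C(n, j) (q−1)^j.
  j = 0: C(10,0)·(3)^0 = 1·1 = 1.
  j = 1: C(10,1)·(3)^1 = 10·3 = 30.
  j = 2: C(10,2)·(3)^2 = 45·9 = 405.
  j = 3: C(10,3)·(3)^3 = 120·27 = 3240.
  V_q(n, t) = 1 + 30 + 405 + 3240 = 3676.
Step 2: q^n = 4^10 = 1048576.
Step 3: Hamming bound ⌊q^n / V_q(n,t)⌋ = ⌊1048576/3676⌋ = 285.
Step 4: Compare |C| = 84 to 285: satisfied.
The claimed |C| lies below the Hamming bound.


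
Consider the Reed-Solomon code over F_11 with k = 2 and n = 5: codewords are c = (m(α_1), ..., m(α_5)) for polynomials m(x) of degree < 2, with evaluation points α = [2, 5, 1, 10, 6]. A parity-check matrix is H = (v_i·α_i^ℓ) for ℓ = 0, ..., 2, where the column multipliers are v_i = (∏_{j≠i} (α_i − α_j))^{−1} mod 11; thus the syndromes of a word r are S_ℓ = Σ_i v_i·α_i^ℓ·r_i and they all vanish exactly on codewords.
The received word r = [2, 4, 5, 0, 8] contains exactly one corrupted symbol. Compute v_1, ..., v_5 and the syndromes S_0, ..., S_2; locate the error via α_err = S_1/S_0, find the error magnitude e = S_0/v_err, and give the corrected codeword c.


S = (5, 8, 4), error at position 5, error magnitude e = 7, c = [2, 4, 5, 0, 1].

Step 1: column multipliers v_i = (∏_{j≠i}(α_i − α_j))^{−1} mod 11.
  i = 1 (α = 2): (2−5)(2−1)(2−10)(2−6) = (−3)·1·(−8)·(−4) = −96 ≡ 3, so v_1 = 3^{−1} = 4 (mod 11).
  i = 2 (α = 5): (5−2)(5−1)(5−10)(5−6) = 3·4·(−5)·(−1) = 60 ≡ 5, so v_2 = 5^{−1} = 9 (mod 11).
  i = 3 (α = 1): (1−2)(1−5)(1−10)(1−6) = (−1)·(−4)·(−9)·(−5) = 180 ≡ 4, so v_3 = 4^{−1} = 3 (mod 11).
  i = 4 (α = 10): (10−2)(10−5)(10−1)(10−6) = 8·5·9·4 = 1440 ≡ 10, so v_4 = 10^{−1} = 10 (mod 11).
  i = 5 (α = 6): (6−2)(6−5)(6−1)(6−10) = 4·1·5·(−4) = −80 ≡ 8, so v_5 = 8^{−1} = 7 (mod 11).
  v = [4, 9, 3, 10, 7].
Step 2: syndromes of r = [2, 4, 5, 0, 8] (all sums mod 11).
  S_0 = Σ v_i r_i = 4·2 + 9·4 + 3·5 + 10·0 + 7·8 = 115 ≡ 5.
  S_1 = Σ v_i α_i r_i = 4·2·2 + 9·5·4 + 3·1·5 + 10·10·0 + 7·6·8 = 547 ≡ 8.
  α_i^2 mod 11 = [4, 3, 1, 1, 3].
  S_2 = Σ v_i α_i^2 r_i = 4·4·2 + 9·3·4 + 3·1·5 + 10·1·0 + 7·3·8 = 323 ≡ 4.
  S = (5, 8, 4) ≠ 0, so r is not a codeword (an error is present).
Step 3: locate the error. For a single error e at position i, S_ℓ = v_i·e·α_i^ℓ, so α_err = S_1/S_0.
  S_0^{−1} = 5^{−1} = 9 (mod 11), so α_err = 8·9 = 72 ≡ 6 = α_5. Error position i = 5.
  Consistency check: S_2/S_1 = 4·7 = 28 ≡ 6 = α_err ✓ (single-error assumption holds).
Step 4: error magnitude e = S_0/v_5 = S_0·∏_{j≠5}(α_5 − α_j) = 5·8 = 40 ≡ 7 (mod 11).
Step 5: correct position 5: c_5 = r_5 − e = 8 − 7 ≡ 1 (mod 11). Hence c = [2, 4, 5, 0, 1].
  Check: interpolating c through the α_i gives m(x) = 8 + 8·x (degree < 2) with m(α_i) = c_i for every i, so c is indeed a codeword.


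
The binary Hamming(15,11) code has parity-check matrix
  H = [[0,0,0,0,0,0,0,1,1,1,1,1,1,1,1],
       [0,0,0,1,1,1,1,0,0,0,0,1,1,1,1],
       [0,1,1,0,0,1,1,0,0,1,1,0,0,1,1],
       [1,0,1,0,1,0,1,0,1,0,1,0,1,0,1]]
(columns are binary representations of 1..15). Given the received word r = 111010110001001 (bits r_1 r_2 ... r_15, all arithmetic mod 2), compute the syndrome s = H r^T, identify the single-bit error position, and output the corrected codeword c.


s = (1, 0, 0, 1)^T, error position = 9, corrected codeword c = 111010111001001

Compute s = H r^T mod 2 one row at a time:
  s_1 = 1 + 0 + 0 + 0 + 1 + 0 + 0 + 1 = 3 ≡ 1 (mod 2).
  s_2 = 0 + 1 + 0 + 1 + 1 + 0 + 0 + 1 = 4 ≡ 0 (mod 2).
  s_3 = 1 + 1 + 0 + 1 + 0 + 0 + 0 + 1 = 4 ≡ 0 (mod 2).
  s_4 = 1 + 1 + 1 + 1 + 0 + 0 + 0 + 1 = 5 ≡ 1 (mod 2).
s = (1, 0, 0, 1)^T — this equals column 9 of H (binary 1001), so error is at position 9.
Correct: flip bit 9 of r = 111010110001001 to get c = 111010111001001.


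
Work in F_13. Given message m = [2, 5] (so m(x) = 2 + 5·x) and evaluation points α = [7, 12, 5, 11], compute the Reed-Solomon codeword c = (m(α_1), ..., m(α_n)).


c = [11, 10, 1, 5]

Message polynomial: m(x) = 2 + 5·x (mod 13).
For each evaluation point α_i, compute m(α_i) mod 13:
  α_1 = 7: Horner steps 5 → 11, so m(7) = 11.
  α_2 = 12: Horner steps 5 → 10, so m(12) = 10.
  α_3 = 5: Horner steps 5 → 1, so m(5) = 1.
  α_4 = 11: Horner steps 5 → 5, so m(11) = 5.
Codeword c = [11, 10, 1, 5] ∈ F_13^4.


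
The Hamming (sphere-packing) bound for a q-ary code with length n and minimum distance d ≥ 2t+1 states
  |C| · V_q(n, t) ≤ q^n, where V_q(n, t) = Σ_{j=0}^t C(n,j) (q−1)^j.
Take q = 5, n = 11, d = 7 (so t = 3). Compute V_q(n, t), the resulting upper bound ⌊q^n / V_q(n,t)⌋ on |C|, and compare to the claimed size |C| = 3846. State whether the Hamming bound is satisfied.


V_q(n, t) = 11485, q^n = 48828125, Hamming bound = 4251, |C| = 3846 ≤ bound (satisfied).

Step 1: Compute V_q(n, t) = Σ_{j=0}^3 C(n, j) (q−1)^j.
  j = 0: C(11,0)·(4)^0 = 1·1 = 1.
  j = 1: C(11,1)·(4)^1 = 11·4 = 44.
  j = 2: C(11,2)·(4)^2 = 55·16 = 880.
  j = 3: C(11,3)·(4)^3 = 165·64 = 10560.
  V_q(n, t) = 1 + 44 + 880 + 10560 = 11485.
Step 2: q^n = 5^11 = 48828125.
Step 3: Hamming bound ⌊q^n / V_q(n,t)⌋ = ⌊48828125/11485⌋ = 4251.
Step 4: Compare |C| = 3846 to 4251: satisfied.
The claimed |C| lies below the Hamming bound.


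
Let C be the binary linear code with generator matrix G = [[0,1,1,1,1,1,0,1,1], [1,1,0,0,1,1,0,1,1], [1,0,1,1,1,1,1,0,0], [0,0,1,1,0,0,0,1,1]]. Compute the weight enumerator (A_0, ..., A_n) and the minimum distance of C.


Weight distribution: A_0 = 1, A_2 = 1, A_3 = 4, A_4 = 1, A_5 = 2, A_6 = 5, A_7 = 2. Minimum distance d = 2.

Enumerate all 2^4 = 16 messages m ∈ F_2^4.
For each, compute codeword c = mG in F_2^9, then tally its weight.
  m = 0000 → c = 000000000, weight = 0.
  m = 1000 → c = 011111011, weight = 7.
  m = 0100 → c = 110011011, weight = 6.
  m = 1100 → c = 101100000, weight = 3.
  m = 0010 → c = 101111100, weight = 6.
  m = 1010 → c = 110000111, weight = 5.
  m = 0110 → c = 011100111, weight = 6.
  m = 1110 → c = 000011100, weight = 3.
  m = 0001 → c = 001100011, weight = 4.
  m = 1001 → c = 010011000, weight = 3.
  m = 0101 → c = 111111000, weight = 6.
  m = 1101 → c = 100000011, weight = 3.
  m = 0011 → c = 100011111, weight = 6.
  m = 1011 → c = 111100100, weight = 5.
  m = 0111 → c = 010000100, weight = 2.
  m = 1111 → c = 001111111, weight = 7.
Tally weights:
  weight 0: 1 codewords.
  weight 2: 1 codewords.
  weight 3: 4 codewords.
  weight 4: 1 codewords.
  weight 5: 2 codewords.
  weight 6: 5 codewords.
  weight 7: 2 codewords.
Minimum distance d = smallest w > 0 with A_w > 0 = 2.
Sanity: Σ A_w = 16 = 2^4 = 16 ✓.


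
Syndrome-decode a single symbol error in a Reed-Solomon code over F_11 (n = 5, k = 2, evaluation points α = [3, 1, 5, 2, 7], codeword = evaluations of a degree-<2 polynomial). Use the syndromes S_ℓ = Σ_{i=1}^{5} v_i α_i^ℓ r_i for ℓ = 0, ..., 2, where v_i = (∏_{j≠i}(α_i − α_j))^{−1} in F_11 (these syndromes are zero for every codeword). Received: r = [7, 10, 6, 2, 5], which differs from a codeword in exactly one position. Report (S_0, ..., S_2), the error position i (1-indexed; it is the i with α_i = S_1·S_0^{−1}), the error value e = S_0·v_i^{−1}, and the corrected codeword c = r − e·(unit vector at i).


S = (6, 6, 6), error at position 2, error magnitude e = 2, c = [7, 8, 6, 2, 5].

Step 1: column multipliers v_i = (∏_{j≠i}(α_i − α_j))^{−1} mod 11.
  i = 1 (α = 3): (3−1)(3−5)(3−2)(3−7) = 2·(−2)·1·(−4) = 16 ≡ 5, so v_1 = 5^{−1} = 9 (mod 11).
  i = 2 (α = 1): (1−3)(1−5)(1−2)(1−7) = (−2)·(−4)·(−1)·(−6) = 48 ≡ 4, so v_2 = 4^{−1} = 3 (mod 11).
  i = 3 (α = 5): (5−3)(5−1)(5−2)(5−7) = 2·4·3·(−2) = −48 ≡ 7, so v_3 = 7^{−1} = 8 (mod 11).
  i = 4 (α = 2): (2−3)(2−1)(2−5)(2−7) = (−1)·1·(−3)·(−5) = −15 ≡ 7, so v_4 = 7^{−1} = 8 (mod 11).
  i = 5 (α = 7): (7−3)(7−1)(7−5)(7−2) = 4·6·2·5 = 240 ≡ 9, so v_5 = 9^{−1} = 5 (mod 11).
  v = [9, 3, 8, 8, 5].
Step 2: syndromes of r = [7, 10, 6, 2, 5] (all sums mod 11).
  S_0 = Σ v_i r_i = 9·7 + 3·10 + 8·6 + 8·2 + 5·5 = 182 ≡ 6.
  S_1 = Σ v_i α_i r_i = 9·3·7 + 3·1·10 + 8·5·6 + 8·2·2 + 5·7·5 = 666 ≡ 6.
  α_i^2 mod 11 = [9, 1, 3, 4, 5].
  S_2 = Σ v_i α_i^2 r_i = 9·9·7 + 3·1·10 + 8·3·6 + 8·4·2 + 5·5·5 = 930 ≡ 6.
  S = (6, 6, 6) ≠ 0, so r is not a codeword (an error is present).
Step 3: locate the error. For a single error e at position i, S_ℓ = v_i·e·α_i^ℓ, so α_err = S_1/S_0.
  S_0^{−1} = 6^{−1} = 2 (mod 11), so α_err = 6·2 = 12 ≡ 1 = α_2. Error position i = 2.
  Consistency check: S_2/S_1 = 6·2 = 12 ≡ 1 = α_err ✓ (single-error assumption holds).
Step 4: error magnitude e = S_0/v_2 = S_0·∏_{j≠2}(α_2 − α_j) = 6·4 = 24 ≡ 2 (mod 11).
Step 5: correct position 2: c_2 = r_2 − e = 10 − 2 ≡ 8 (mod 11). Hence c = [7, 8, 6, 2, 5].
  Check: interpolating c through the α_i gives m(x) = 3 + 5·x (degree < 2) with m(α_i) = c_i for every i, so c is indeed a codeword.


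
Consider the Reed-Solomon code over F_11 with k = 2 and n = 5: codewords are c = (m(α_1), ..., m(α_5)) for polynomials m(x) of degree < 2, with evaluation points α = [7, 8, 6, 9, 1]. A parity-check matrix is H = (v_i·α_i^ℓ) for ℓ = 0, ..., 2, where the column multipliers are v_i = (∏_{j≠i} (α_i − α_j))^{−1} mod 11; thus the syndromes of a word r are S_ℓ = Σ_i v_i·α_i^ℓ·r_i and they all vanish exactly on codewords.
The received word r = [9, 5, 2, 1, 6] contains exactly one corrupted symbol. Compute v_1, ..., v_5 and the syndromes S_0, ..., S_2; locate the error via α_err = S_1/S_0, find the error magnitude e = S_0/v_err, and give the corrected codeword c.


S = (9, 9, 9), error at position 5, error magnitude e = 6, c = [9, 5, 2, 1, 0].

Step 1: column multipliers v_i = (∏_{j≠i}(α_i − α_j))^{−1} mod 11.
  i = 1 (α = 7): (7−8)(7−6)(7−9)(7−1) = (−1)·1·(−2)·6 = 12 ≡ 1, so v_1 = 1^{−1} = 1 (mod 11).
  i = 2 (α = 8): (8−7)(8−6)(8−9)(8−1) = 1·2·(−1)·7 = −14 ≡ 8, so v_2 = 8^{−1} = 7 (mod 11).
  i = 3 (α = 6): (6−7)(6−8)(6−9)(6−1) = (−1)·(−2)·(−3)·5 = −30 ≡ 3, so v_3 = 3^{−1} = 4 (mod 11).
  i = 4 (α = 9): (9−7)(9−8)(9−6)(9−1) = 2·1·3·8 = 48 ≡ 4, so v_4 = 4^{−1} = 3 (mod 11).
  i = 5 (α = 1): (1−7)(1−8)(1−6)(1−9) = (−6)·(−7)·(−5)·(−8) = 1680 ≡ 8, so v_5 = 8^{−1} = 7 (mod 11).
  v = [1, 7, 4, 3, 7].
Step 2: syndromes of r = [9, 5, 2, 1, 6] (all sums mod 11).
  S_0 = Σ v_i r_i = 1·9 + 7·5 + 4·2 + 3·1 + 7·6 = 97 ≡ 9.
  S_1 = Σ v_i α_i r_i = 1·7·9 + 7·8·5 + 4·6·2 + 3·9·1 + 7·1·6 = 460 ≡ 9.
  α_i^2 mod 11 = [5, 9, 3, 4, 1].
  S_2 = Σ v_i α_i^2 r_i = 1·5·9 + 7·9·5 + 4·3·2 + 3·4·1 + 7·1·6 = 438 ≡ 9.
  S = (9, 9, 9) ≠ 0, so r is not a codeword (an error is present).
Step 3: locate the error. For a single error e at position i, S_ℓ = v_i·e·α_i^ℓ, so α_err = S_1/S_0.
  S_0^{−1} = 9^{−1} = 5 (mod 11), so α_err = 9·5 = 45 ≡ 1 = α_5. Error position i = 5.
  Consistency check: S_2/S_1 = 9·5 = 45 ≡ 1 = α_err ✓ (single-error assumption holds).
Step 4: error magnitude e = S_0/v_5 = S_0·∏_{j≠5}(α_5 − α_j) = 9·8 = 72 ≡ 6 (mod 11).
Step 5: correct position 5: c_5 = r_5 − e = 6 − 6 ≡ 0 (mod 11). Hence c = [9, 5, 2, 1, 0].
  Check: interpolating c through the α_i gives m(x) = 4 + 7·x (degree < 2) with m(α_i) = c_i for every i, so c is indeed a codeword.


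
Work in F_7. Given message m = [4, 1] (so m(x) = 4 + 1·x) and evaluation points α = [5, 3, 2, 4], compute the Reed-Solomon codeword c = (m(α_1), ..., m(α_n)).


c = [2, 0, 6, 1]

Message polynomial: m(x) = 4 + 1·x (mod 7).
For each evaluation point α_i, compute m(α_i) mod 7:
  α_1 = 5: Horner steps 1 → 2, so m(5) = 2.
  α_2 = 3: Horner steps 1 → 0, so m(3) = 0.
  α_3 = 2: Horner steps 1 → 6, so m(2) = 6.
  α_4 = 4: Horner steps 1 → 1, so m(4) = 1.
Codeword c = [2, 0, 6, 1] ∈ F_7^4.


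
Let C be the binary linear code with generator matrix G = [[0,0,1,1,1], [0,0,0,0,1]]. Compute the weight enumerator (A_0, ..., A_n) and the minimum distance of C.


Weight distribution: A_0 = 1, A_1 = 1, A_2 = 1, A_3 = 1. Minimum distance d = 1.

Enumerate all 2^2 = 4 messages m ∈ F_2^2.
For each, compute codeword c = mG in F_2^5, then tally its weight.
  m = 00 → c = 00000, weight = 0.
  m = 10 → c = 00111, weight = 3.
  m = 01 → c = 00001, weight = 1.
  m = 11 → c = 00110, weight = 2.
Tally weights:
  weight 0: 1 codewords.
  weight 1: 1 codewords.
  weight 2: 1 codewords.
  weight 3: 1 codewords.
Minimum distance d = smallest w > 0 with A_w > 0 = 1.
Sanity: Σ A_w = 4 = 2^2 = 4 ✓.


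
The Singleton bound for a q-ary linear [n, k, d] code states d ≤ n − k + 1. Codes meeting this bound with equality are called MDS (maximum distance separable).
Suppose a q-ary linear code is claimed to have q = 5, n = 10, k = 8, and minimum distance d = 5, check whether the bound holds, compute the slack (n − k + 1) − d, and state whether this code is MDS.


Singleton RHS = n − k + 1 = 3, slack = -2, bound violated (no such code; not MDS).

Singleton bound: d ≤ n − k + 1.
Here n = 10, k = 8, so n − k + 1 = 3.
Given d = 5, check d ≤ 3: NO.
Slack = (n − k + 1) − d = -2.
The slack is negative: d = 5 exceeds n − k + 1 = 3 by 2, so the Singleton bound is violated and no linear [10, 8, 5]_5 code can exist. In particular it is not MDS (MDS requires d = n − k + 1 exactly).
Description: the claimed parameters are [10, 8, 5]_5; such a code would be impossible (violates the Singleton bound).


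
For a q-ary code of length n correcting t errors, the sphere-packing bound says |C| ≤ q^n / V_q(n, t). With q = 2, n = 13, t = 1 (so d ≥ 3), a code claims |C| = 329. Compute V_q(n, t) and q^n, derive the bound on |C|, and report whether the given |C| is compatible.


V_q(n, t) = 14, q^n = 8192, Hamming bound = 585, |C| = 329 ≤ bound (satisfied).

Step 1: Compute V_q(n, t) = Σ_{j=0}^1 C(n, j) (q−1)^j.
  j = 0: C(13,0)·(1)^0 = 1·1 = 1.
  j = 1: C(13,1)·(1)^1 = 13·1 = 13.
  V_q(n, t) = 1 + 13 = 14.
Step 2: q^n = 2^13 = 8192.
Step 3: Hamming bound ⌊q^n / V_q(n,t)⌋ = ⌊8192/14⌋ = 585.
Step 4: Compare |C| = 329 to 585: satisfied.
The claimed |C| lies below the Hamming bound.


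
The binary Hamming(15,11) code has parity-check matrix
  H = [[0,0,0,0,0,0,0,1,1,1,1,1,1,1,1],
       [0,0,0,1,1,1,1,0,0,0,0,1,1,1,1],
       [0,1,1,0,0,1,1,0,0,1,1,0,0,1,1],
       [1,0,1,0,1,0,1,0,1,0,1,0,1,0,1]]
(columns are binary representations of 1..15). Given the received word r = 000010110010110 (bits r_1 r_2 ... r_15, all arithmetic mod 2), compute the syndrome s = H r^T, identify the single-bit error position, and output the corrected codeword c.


s = (0, 0, 1, 0)^T, error position = 2, corrected codeword c = 010010110010110

Compute s = H r^T mod 2 one row at a time:
  s_1 = 1 + 0 + 0 + 1 + 0 + 1 + 1 + 0 = 4 ≡ 0 (mod 2).
  s_2 = 0 + 1 + 0 + 1 + 0 + 1 + 1 + 0 = 4 ≡ 0 (mod 2).
  s_3 = 0 + 0 + 0 + 1 + 0 + 1 + 1 + 0 = 3 ≡ 1 (mod 2).
  s_4 = 0 + 0 + 1 + 1 + 0 + 1 + 1 + 0 = 4 ≡ 0 (mod 2).
s = (0, 0, 1, 0)^T — this equals column 2 of H (binary 0010), so error is at position 2.
Correct: flip bit 2 of r = 000010110010110 to get c = 010010110010110.


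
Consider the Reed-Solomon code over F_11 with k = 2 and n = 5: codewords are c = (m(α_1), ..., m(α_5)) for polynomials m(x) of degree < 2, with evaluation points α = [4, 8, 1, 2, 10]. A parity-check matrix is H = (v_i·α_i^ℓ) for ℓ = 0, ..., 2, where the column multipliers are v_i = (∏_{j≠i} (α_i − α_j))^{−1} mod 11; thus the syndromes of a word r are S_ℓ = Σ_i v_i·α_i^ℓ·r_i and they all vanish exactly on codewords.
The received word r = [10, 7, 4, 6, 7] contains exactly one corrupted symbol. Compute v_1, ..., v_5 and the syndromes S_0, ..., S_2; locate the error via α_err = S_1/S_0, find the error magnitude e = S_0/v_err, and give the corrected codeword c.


S = (3, 8, 3), error at position 5, error magnitude e = 7, c = [10, 7, 4, 6, 0].

Step 1: column multipliers v_i = (∏_{j≠i}(α_i − α_j))^{−1} mod 11.
  i = 1 (α = 4): (4−8)(4−1)(4−2)(4−10) = (−4)·3·2·(−6) = 144 ≡ 1, so v_1 = 1^{−1} = 1 (mod 11).
  i = 2 (α = 8): (8−4)(8−1)(8−2)(8−10) = 4·7·6·(−2) = −336 ≡ 5, so v_2 = 5^{−1} = 9 (mod 11).
  i = 3 (α = 1): (1−4)(1−8)(1−2)(1−10) = (−3)·(−7)·(−1)·(−9) = 189 ≡ 2, so v_3 = 2^{−1} = 6 (mod 11).
  i = 4 (α = 2): (2−4)(2−8)(2−1)(2−10) = (−2)·(−6)·1·(−8) = −96 ≡ 3, so v_4 = 3^{−1} = 4 (mod 11).
  i = 5 (α = 10): (10−4)(10−8)(10−1)(10−2) = 6·2·9·8 = 864 ≡ 6, so v_5 = 6^{−1} = 2 (mod 11).
  v = [1, 9, 6, 4, 2].
Step 2: syndromes of r = [10, 7, 4, 6, 7] (all sums mod 11).
  S_0 = Σ v_i r_i = 1·10 + 9·7 + 6·4 + 4·6 + 2·7 = 135 ≡ 3.
  S_1 = Σ v_i α_i r_i = 1·4·10 + 9·8·7 + 6·1·4 + 4·2·6 + 2·10·7 = 756 ≡ 8.
  α_i^2 mod 11 = [5, 9, 1, 4, 1].
  S_2 = Σ v_i α_i^2 r_i = 1·5·10 + 9·9·7 + 6·1·4 + 4·4·6 + 2·1·7 = 751 ≡ 3.
  S = (3, 8, 3) ≠ 0, so r is not a codeword (an error is present).
Step 3: locate the error. For a single error e at position i, S_ℓ = v_i·e·α_i^ℓ, so α_err = S_1/S_0.
  S_0^{−1} = 3^{−1} = 4 (mod 11), so α_err = 8·4 = 32 ≡ 10 = α_5. Error position i = 5.
  Consistency check: S_2/S_1 = 3·7 = 21 ≡ 10 = α_err ✓ (single-error assumption holds).
Step 4: error magnitude e = S_0/v_5 = S_0·∏_{j≠5}(α_5 − α_j) = 3·6 = 18 ≡ 7 (mod 11).
Step 5: correct position 5: c_5 = r_5 − e = 7 − 7 ≡ 0 (mod 11). Hence c = [10, 7, 4, 6, 0].
  Check: interpolating c through the α_i gives m(x) = 2 + 2·x (degree < 2) with m(α_i) = c_i for every i, so c is indeed a codeword.


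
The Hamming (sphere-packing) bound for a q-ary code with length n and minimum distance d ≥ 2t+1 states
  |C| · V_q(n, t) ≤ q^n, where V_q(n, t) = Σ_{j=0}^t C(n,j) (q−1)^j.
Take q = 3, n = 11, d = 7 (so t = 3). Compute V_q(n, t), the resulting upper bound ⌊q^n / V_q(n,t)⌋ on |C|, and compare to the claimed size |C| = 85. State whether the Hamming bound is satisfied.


V_q(n, t) = 1563, q^n = 177147, Hamming bound = 113, |C| = 85 ≤ bound (satisfied).

Step 1: Compute V_q(n, t) = Σ_{j=0}^3 C(n, j) (q−1)^j.
  j = 0: C(11,0)·(2)^0 = 1·1 = 1.
  j = 1: C(11,1)·(2)^1 = 11·2 = 22.
  j = 2: C(11,2)·(2)^2 = 55·4 = 220.
  j = 3: C(11,3)·(2)^3 = 165·8 = 1320.
  V_q(n, t) = 1 + 22 + 220 + 1320 = 1563.
Step 2: q^n = 3^11 = 177147.
Step 3: Hamming bound ⌊q^n / V_q(n,t)⌋ = ⌊177147/1563⌋ = 113.
Step 4: Compare |C| = 85 to 113: satisfied.
The claimed |C| lies below the Hamming bound.
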